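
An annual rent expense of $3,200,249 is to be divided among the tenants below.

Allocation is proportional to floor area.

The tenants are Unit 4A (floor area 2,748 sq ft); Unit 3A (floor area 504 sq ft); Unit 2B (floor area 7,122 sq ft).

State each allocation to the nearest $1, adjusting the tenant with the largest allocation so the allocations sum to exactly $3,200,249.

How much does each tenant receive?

Total floor area = 10,374.
Proportional shares: Unit 4A 2,748/10,374 × $3,200,249 = 847,723.56; Unit 3A 504/10,374 × $3,200,249 = 155,477.68; Unit 2B 7,122/10,374 × $3,200,249 = 2,197,047.75.
At nearest $1: Unit 4A $847,724; Unit 3A $155,478; Unit 2B $2,197,048. Sum = $3,200,250.
Difference $3,200,249 − $3,200,250 = −$1 applied to largest allocation (Unit 2B): Unit 2B becomes $2,197,047.

Unit 4A: $847,724; Unit 3A: $155,478; Unit 2B: $2,197,047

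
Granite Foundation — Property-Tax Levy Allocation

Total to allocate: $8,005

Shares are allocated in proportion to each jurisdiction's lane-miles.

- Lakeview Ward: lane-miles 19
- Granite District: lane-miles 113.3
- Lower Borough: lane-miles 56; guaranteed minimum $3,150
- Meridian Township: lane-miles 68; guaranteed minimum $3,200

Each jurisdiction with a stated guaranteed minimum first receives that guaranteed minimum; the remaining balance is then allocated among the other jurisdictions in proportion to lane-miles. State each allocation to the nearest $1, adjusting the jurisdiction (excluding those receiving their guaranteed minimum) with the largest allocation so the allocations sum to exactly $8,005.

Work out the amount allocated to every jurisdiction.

Lakeview Ward: $238 · Granite District: $1,417 · Lower Borough: $3,150 · Meridian Township: $3,200

Minimums first: Lower Borough $3,150; Meridian Township $3,200. Residual $1,655.
Residual split over remaining lane-miles 132.3: Lakeview Ward 237.68 → $238; Granite District 1,417.32 → $1,417.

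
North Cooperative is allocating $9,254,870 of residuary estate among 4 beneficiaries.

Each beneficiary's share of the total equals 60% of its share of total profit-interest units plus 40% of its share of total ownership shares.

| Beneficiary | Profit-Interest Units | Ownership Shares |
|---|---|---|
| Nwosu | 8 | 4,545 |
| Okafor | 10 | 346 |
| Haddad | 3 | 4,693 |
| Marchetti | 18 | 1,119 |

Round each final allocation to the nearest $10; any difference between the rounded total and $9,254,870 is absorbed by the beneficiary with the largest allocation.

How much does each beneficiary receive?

Profit-interest units total 39; ownership shares total 10,703.
Composite weights (60% profit-interest units + 40% ownership shares): Nwosu 0.2929; Okafor 0.1668; Haddad 0.2215; Marchetti 0.3187.
Raw shares: Nwosu 2,711,083.13; Okafor 1,543,500.45; Haddad 2,050,360.21; Marchetti 2,949,926.21.
Rounded to nearest $10: Nwosu $2,711,080; Okafor $1,543,500; Haddad $2,050,360; Marchetti $2,949,930. Sum = $9,254,870.
No rounding difference to absorb.

Nwosu: $2,711,080 · Okafor: $1,543,500 · Haddad: $2,050,360 · Marchetti: $2,949,930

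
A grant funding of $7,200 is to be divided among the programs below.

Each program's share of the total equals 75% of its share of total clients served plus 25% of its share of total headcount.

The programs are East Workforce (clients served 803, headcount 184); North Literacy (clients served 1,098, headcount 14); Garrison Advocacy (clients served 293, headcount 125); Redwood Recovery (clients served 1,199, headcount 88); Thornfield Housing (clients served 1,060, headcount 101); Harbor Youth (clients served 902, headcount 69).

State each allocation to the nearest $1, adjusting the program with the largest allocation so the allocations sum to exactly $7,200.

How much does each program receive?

East Workforce: $1,380 | North Literacy: $1,151 | Garrison Advocacy: $683 | Redwood Recovery: $1,481 | Thornfield Housing: $1,382 | Harbor Youth: $1,123

Totals — clients served 5,355, headcount 581.
Blended shares (75% clients served + 25% headcount): East Workforce 0.1916; North Literacy 0.1598; Garrison Advocacy 0.0948; Redwood Recovery 0.2058; Thornfield Housing 0.1919; Harbor Youth 0.1560.
Proportional shares: East Workforce 1,379.80; North Literacy 1,150.60; Garrison Advocacy 682.73; Redwood Recovery 1,481.71; Thornfield Housing 1,381.82; Harbor Youth 1,123.35.
After rounding ($1): East Workforce $1,380; North Literacy $1,151; Garrison Advocacy $683; Redwood Recovery $1,482; Thornfield Housing $1,382; Harbor Youth $1,123. Sum = $7,201.
Difference $7,200 − $7,201 = −$1 applied to largest allocation (Redwood Recovery): Redwood Recovery becomes $1,481.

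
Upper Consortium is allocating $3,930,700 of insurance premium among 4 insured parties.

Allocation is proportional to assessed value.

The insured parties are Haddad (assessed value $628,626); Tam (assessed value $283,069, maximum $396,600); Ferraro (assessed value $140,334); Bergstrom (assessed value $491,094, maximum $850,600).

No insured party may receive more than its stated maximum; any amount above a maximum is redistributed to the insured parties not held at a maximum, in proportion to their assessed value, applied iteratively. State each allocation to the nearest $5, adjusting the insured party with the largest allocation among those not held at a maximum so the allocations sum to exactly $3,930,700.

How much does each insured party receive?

Haddad: $2,193,765 | Tam: $396,600 | Ferraro: $489,735 | Bergstrom: $850,600

Assessed value total: 1,543,123.
Proportional shares (ignoring caps): Haddad 1,601,259.41; Tam 721,043.83; Ferraro 357,463.96; Bergstrom 1,250,932.81.
Cap binds for Tam ($396,600), Bergstrom ($850,600); residual $2,683,500 reallocated over remaining assessed value 768,960.
Remaining shares: Haddad 2,193,765.44 → $2,193,765; Ferraro 489,734.56 → $489,735.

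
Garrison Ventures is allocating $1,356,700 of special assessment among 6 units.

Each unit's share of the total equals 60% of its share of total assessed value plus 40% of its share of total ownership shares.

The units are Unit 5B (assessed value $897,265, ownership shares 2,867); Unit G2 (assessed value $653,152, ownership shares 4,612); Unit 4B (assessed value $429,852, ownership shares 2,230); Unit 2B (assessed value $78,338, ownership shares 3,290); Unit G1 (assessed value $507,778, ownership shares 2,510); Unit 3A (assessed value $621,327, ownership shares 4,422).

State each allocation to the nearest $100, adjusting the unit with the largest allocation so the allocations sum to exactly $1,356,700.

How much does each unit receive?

Assessed value total 3,187,712; ownership shares total 19,931.
Combined weights (60% assessed value + 40% ownership shares): Unit 5B 0.2264; Unit G2 0.2155; Unit 4B 0.1257; Unit 2B 0.0808; Unit G1 0.1459; Unit 3A 0.2057.
Unrounded shares: Unit 5B 307,189.73; Unit G2 292,365.34; Unit 4B 170,486.10; Unit 2B 109,584.45; Unit G1 198,009.24; Unit 3A 279,065.14.
After rounding ($100): Unit 5B $307,200; Unit G2 $292,400; Unit 4B $170,500; Unit 2B $109,600; Unit G1 $198,000; Unit 3A $279,100. Sum = $1,356,800.
Difference $1,356,700 − $1,356,800 = −$100 applied to largest allocation (Unit 5B): Unit 5B becomes $307,100.

Unit 5B: $307,100 · Unit G2: $292,400 · Unit 4B: $170,500 · Unit 2B: $109,600 · Unit G1: $198,000 · Unit 3A: $279,100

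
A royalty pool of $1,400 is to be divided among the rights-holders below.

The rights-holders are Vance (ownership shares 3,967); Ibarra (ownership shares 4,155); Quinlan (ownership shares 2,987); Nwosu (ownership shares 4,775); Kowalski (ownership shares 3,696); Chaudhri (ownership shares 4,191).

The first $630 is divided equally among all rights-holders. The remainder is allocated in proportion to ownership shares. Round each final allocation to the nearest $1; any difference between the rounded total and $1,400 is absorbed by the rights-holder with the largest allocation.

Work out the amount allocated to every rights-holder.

Vance: $234 · Ibarra: $240 · Quinlan: $202 · Nwosu: $258 · Kowalski: $225 · Chaudhri: $241

Equal tier: $630 ÷ 6 = $105 apiece.
Remainder $770 by ownership shares (total 23,771): Vance 128.501 → $129; Ibarra 134.59 → $135; Quinlan 96.76 → $97; Nwosu 154.67 → $155; Kowalski 119.72 → $120; Chaudhri 135.76 → $136.
Rounding difference −$2 on remainder applied to Nwosu.
Totals: Vance $105 + $129 = $234; Ibarra $105 + $135 = $240; Quinlan $105 + $97 = $202; Nwosu $105 + $153 = $258; Kowalski $105 + $120 = $225; Chaudhri $105 + $136 = $241.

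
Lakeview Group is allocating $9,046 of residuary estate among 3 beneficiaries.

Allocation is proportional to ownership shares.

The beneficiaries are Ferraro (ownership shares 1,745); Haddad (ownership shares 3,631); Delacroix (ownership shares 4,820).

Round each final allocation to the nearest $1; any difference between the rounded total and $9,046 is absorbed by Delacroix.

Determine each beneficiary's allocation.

Ferraro: $1,548 · Haddad: $3,221 · Delacroix: $4,277

Ownership shares total: 10,196.
Unrounded shares: Ferraro 1,745/10,196 × $9,046 = 1,548.18; Haddad 3,631/10,196 × $9,046 = 3,221.46; Delacroix 4,820/10,196 × $9,046 = 4,276.36.
Rounded to nearest $1: Ferraro $1,548; Haddad $3,221; Delacroix $4,276. Sum = $9,045.
Difference $9,046 − $9,045 = +$1 applied to Delacroix: Delacroix becomes $4,277.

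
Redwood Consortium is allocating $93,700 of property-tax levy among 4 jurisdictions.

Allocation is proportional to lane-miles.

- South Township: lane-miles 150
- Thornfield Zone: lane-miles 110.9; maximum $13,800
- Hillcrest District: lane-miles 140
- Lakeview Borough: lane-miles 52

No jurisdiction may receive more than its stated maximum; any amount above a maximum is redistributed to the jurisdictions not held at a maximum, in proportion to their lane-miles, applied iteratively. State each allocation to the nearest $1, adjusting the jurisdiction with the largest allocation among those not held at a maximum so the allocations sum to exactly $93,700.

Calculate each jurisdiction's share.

Lane-miles total: 452.9.
Proportional shares (ignoring caps): South Township 31,033.34; Thornfield Zone 22,943.98; Hillcrest District 28,964.45; Lakeview Borough 10,758.22.
Held at cap: Thornfield Zone ($13,800); balance $79,900 reallocated over remaining lane-miles 342.
Redistributed shares: South Township 35,043.86 → $35,044; Hillcrest District 32,707.60 → $32,708; Lakeview Borough 12,148.54 → $12,149.
Rounding difference −$1 applied to South Township → $35,043.

South Township: $35,043 · Thornfield Zone: $13,800 · Hillcrest District: $32,708 · Lakeview Borough: $12,149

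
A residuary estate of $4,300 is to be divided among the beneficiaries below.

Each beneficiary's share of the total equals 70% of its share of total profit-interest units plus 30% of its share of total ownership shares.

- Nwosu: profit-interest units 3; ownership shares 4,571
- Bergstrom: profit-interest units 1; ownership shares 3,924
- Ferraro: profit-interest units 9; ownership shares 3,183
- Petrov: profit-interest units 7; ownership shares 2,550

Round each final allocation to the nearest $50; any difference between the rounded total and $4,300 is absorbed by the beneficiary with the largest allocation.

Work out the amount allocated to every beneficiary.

Nwosu: $850 | Bergstrom: $500 | Ferraro: $1,650 | Petrov: $1,300

Totals — profit-interest units 20, ownership shares 14,228.
Composite weights (70% profit-interest units + 30% ownership shares): Nwosu 0.2014; Bergstrom 0.1177; Ferraro 0.3821; Petrov 0.2988.
Raw shares: Nwosu 865.94; Bergstrom 506.27; Ferraro 1,643.09; Petrov 1,284.70.
After rounding ($50): Nwosu $850; Bergstrom $500; Ferraro $1,650; Petrov $1,300. Sum = $4,300.
Rounded total matches; no reconciliation needed.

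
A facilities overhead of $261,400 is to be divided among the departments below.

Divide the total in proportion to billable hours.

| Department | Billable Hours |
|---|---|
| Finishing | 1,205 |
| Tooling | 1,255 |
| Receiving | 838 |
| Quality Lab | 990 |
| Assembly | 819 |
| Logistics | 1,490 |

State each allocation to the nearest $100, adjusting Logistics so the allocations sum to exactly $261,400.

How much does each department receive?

Billable hours total: 6,597.
Raw shares: Finishing 1,205/6,597 × $261,400 = 47,747.01; Tooling 1,255/6,597 × $261,400 = 49,728.21; Receiving 838/6,597 × $261,400 = 33,204.97; Quality Lab 990/6,597 × $261,400 = 39,227.83; Assembly 819/6,597 × $261,400 = 32,452.11; Logistics 1,490/6,597 × $261,400 = 59,039.87.
At nearest $100: Finishing $47,700; Tooling $49,700; Receiving $33,200; Quality Lab $39,200; Assembly $32,500; Logistics $59,000. Sum = $261,300.
Difference $261,400 − $261,300 = +$100 applied to Logistics: Logistics becomes $59,100.

Finishing: $47,700; Tooling: $49,700; Receiving: $33,200; Quality Lab: $39,200; Assembly: $32,500; Logistics: $59,100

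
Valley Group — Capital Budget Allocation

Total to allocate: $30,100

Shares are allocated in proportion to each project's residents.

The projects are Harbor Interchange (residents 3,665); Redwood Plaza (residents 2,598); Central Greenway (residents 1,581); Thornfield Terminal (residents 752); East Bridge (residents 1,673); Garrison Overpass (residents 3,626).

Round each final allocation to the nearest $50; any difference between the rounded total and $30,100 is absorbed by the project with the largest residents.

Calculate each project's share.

Sum of residents: 3,665 + 2,598 + 1,581 + 752 + 1,673 + 3,626 = 13,895.
Proportional shares: Harbor Interchange 7,939.29; Redwood Plaza 5,627.91; Central Greenway 3,424.84; Thornfield Terminal 1,629.02; East Bridge 3,624.13; Garrison Overpass 7,854.81.
At nearest $50: Harbor Interchange $7,950; Redwood Plaza $5,650; Central Greenway $3,400; Thornfield Terminal $1,650; East Bridge $3,600; Garrison Overpass $7,850. Sum = $30,100.
Sum already equals the total — no adjustment.

Harbor Interchange: $7,950; Redwood Plaza: $5,650; Central Greenway: $3,400; Thornfield Terminal: $1,650; East Bridge: $3,600; Garrison Overpass: $7,850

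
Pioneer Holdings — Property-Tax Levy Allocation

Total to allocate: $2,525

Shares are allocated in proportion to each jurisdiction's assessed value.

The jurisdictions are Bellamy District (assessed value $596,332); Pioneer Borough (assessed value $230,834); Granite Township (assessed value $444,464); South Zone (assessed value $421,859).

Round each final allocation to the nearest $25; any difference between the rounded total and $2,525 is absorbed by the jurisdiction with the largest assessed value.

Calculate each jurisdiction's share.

Combined assessed value = 1,693,489.
Raw shares: Bellamy District 596,332/1,693,489 × $2,525 = 889.13; Pioneer Borough 230,834/1,693,489 × $2,525 = 344.17; Granite Township 444,464/1,693,489 × $2,525 = 662.70; South Zone 421,859/1,693,489 × $2,525 = 628.99.
After rounding ($25): Bellamy District $900; Pioneer Borough $350; Granite Township $675; South Zone $625. Sum = $2,550.
Difference $2,525 − $2,550 = −$25 applied to largest assessed value (Bellamy District): Bellamy District becomes $875.

Bellamy District: $875; Pioneer Borough: $350; Granite Township: $675; South Zone: $625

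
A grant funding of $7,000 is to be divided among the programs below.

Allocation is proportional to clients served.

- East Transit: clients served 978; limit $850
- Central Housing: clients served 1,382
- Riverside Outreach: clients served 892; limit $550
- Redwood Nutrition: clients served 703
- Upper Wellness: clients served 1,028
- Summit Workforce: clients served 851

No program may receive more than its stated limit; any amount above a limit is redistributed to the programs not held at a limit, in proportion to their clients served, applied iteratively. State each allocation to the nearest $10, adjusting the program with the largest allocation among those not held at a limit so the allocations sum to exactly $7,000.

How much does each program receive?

Clients served total: 5,834.
Pro-rata shares before constraints: East Transit 1,173.47; Central Housing 1,658.21; Riverside Outreach 1,070.28; Redwood Nutrition 843.50; Upper Wellness 1,233.46; Summit Workforce 1,021.08.
Cap binds for East Transit ($850), Riverside Outreach ($550); balance $5,600 reallocated over remaining clients served 3,964.
Shares after redistribution: Central Housing 1,952.37 → $1,950; Redwood Nutrition 993.14 → $990; Upper Wellness 1,452.27 → $1,450; Summit Workforce 1,202.22 → $1,200.
Rounding difference +$10 applied to Central Housing → $1,960.

East Transit: $850; Central Housing: $1,960; Riverside Outreach: $550; Redwood Nutrition: $990; Upper Wellness: $1,450; Summit Workforce: $1,200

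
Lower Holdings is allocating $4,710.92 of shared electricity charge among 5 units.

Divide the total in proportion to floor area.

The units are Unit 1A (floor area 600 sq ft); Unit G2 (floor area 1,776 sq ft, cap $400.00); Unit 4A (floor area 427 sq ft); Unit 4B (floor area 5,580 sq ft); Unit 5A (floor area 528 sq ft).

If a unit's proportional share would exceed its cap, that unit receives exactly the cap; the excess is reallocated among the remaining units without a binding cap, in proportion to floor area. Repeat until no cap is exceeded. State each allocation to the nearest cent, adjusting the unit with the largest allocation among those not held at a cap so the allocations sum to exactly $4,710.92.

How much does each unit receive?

Combined floor area = 8,911.
Unconstrained shares: Unit 1A 317.1981; Unit G2 938.9063; Unit 4A 225.7393; Unit 4B 2,949.9420; Unit 5A 279.1343.
Capped: Unit G2 ($400.00); remaining pool $4,310.92 reallocated over remaining floor area 7,135.
Shares after redistribution: Unit 1A 362.5160 → $362.52; Unit 4A 257.9906 → $257.99; Unit 4B 3,371.3992 → $3,371.40; Unit 5A 319.0141 → $319.01.

Unit 1A: $362.52 | Unit G2: $400.00 | Unit 4A: $257.99 | Unit 4B: $3,371.40 | Unit 5A: $319.01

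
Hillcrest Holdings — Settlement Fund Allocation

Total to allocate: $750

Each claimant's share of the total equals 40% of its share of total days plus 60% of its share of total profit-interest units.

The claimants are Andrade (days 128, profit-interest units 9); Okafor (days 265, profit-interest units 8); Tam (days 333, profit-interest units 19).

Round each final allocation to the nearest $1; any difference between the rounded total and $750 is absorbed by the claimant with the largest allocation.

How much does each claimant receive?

Totals — days 726, profit-interest units 36.
Combined weights (40% days + 60% profit-interest units): Andrade 0.2205; Okafor 0.2793; Tam 0.5001.
Pro-rata amounts: Andrade 165.39; Okafor 209.504; Tam 375.10.
After rounding ($1): Andrade $165; Okafor $210; Tam $375. Sum = $750.
No rounding difference to absorb.

Andrade: $165 | Okafor: $210 | Tam: $375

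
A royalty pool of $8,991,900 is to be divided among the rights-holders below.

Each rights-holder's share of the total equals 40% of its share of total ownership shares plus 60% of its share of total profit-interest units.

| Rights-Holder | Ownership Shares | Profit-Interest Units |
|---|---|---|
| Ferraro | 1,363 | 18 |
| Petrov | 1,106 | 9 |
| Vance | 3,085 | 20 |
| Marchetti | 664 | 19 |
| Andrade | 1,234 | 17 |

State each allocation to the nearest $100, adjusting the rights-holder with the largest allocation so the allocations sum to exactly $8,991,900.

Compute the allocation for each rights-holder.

Ferraro: $1,827,900 | Petrov: $1,118,800 | Vance: $2,789,100 | Marchetti: $1,555,500 | Andrade: $1,700,600

Ownership shares total 7,452; profit-interest units total 83.
Composite weights (40% ownership shares + 60% profit-interest units): Ferraro 0.2033; Petrov 0.1244; Vance 0.3102; Marchetti 0.1730; Andrade 0.1891.
Unrounded shares: Ferraro 1,827,891.86; Petrov 1,118,833.83; Vance 2,789,030.59; Marchetti 1,555,516.30; Andrade 1,700,627.42.
After rounding ($100): Ferraro $1,827,900; Petrov $1,118,800; Vance $2,789,000; Marchetti $1,555,500; Andrade $1,700,600. Sum = $8,991,800.
Difference $8,991,900 − $8,991,800 = +$100 applied to largest allocation (Vance): Vance becomes $2,789,100.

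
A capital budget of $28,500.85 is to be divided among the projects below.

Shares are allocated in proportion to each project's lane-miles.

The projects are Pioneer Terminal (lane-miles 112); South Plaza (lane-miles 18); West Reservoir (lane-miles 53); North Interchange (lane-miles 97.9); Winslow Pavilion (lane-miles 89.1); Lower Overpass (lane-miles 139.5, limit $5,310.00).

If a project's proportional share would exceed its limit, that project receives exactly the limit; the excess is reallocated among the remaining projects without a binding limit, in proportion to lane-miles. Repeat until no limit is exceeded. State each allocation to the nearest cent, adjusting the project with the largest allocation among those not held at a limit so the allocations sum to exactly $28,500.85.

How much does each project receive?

Lane-miles total: 509.5.
Unconstrained shares: Pioneer Terminal 6,265.1525; South Plaza 1,006.8995; West Reservoir 2,964.7597; North Interchange 5,476.4146; Winslow Pavilion 4,984.1526; Lower Overpass 7,803.4712.
Capped: Lower Overpass ($5,310.00); residual $23,190.85 reallocated over remaining lane-miles 370.
Redistributed shares: Pioneer Terminal 7,019.9330 → $7,019.93; South Plaza 1,128.2035 → $1,128.20; West Reservoir 3,321.9326 → $3,321.93; North Interchange 6,136.1736 → $6,136.17; Winslow Pavilion 5,584.6074 → $5,584.61.
Rounding difference +$0.01 applied to Pioneer Terminal → $7,019.94.

Pioneer Terminal: $7,019.94 · South Plaza: $1,128.20 · West Reservoir: $3,321.93 · North Interchange: $6,136.17 · Winslow Pavilion: $5,584.61 · Lower Overpass: $5,310.00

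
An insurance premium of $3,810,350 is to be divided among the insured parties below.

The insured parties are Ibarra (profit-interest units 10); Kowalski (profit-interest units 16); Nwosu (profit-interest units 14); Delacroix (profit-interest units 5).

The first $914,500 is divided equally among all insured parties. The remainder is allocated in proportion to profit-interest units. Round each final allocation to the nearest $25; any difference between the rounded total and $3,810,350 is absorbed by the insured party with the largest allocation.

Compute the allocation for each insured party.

$914,500 shared equally gives $228,625 per insured party.
Remainder $2,895,850 by profit-interest units (total 45): Ibarra 643,522.22 → $643,525; Kowalski 1,029,635.56 → $1,029,625; Nwosu 900,931.11 → $900,925; Delacroix 321,761.11 → $321,750.
Rounding difference +$25 on remainder applied to Kowalski.
Totals: Ibarra $228,625 + $643,525 = $872,150; Kowalski $228,625 + $1,029,650 = $1,258,275; Nwosu $228,625 + $900,925 = $1,129,550; Delacroix $228,625 + $321,750 = $550,375.

Ibarra: $872,150 · Kowalski: $1,258,275 · Nwosu: $1,129,550 · Delacroix: $550,375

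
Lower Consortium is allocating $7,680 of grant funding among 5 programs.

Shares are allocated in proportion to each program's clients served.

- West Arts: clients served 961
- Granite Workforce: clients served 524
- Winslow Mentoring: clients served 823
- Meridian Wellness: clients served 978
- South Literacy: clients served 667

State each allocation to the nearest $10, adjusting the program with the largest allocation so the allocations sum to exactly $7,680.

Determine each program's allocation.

Clients served total: 3,953.
Pro-rata amounts: West Arts 961/3,953 × $7,680 = 1,867.06; Granite Workforce 524/3,953 × $7,680 = 1,018.04; Winslow Mentoring 823/3,953 × $7,680 = 1,598.95; Meridian Wellness 978/3,953 × $7,680 = 1,900.09; South Literacy 667/3,953 × $7,680 = 1,295.87.
After rounding ($10): West Arts $1,870; Granite Workforce $1,020; Winslow Mentoring $1,600; Meridian Wellness $1,900; South Literacy $1,300. Sum = $7,690.
Difference $7,680 − $7,690 = −$10 applied to largest allocation (Meridian Wellness): Meridian Wellness becomes $1,890.

West Arts: $1,870; Granite Workforce: $1,020; Winslow Mentoring: $1,600; Meridian Wellness: $1,890; South Literacy: $1,300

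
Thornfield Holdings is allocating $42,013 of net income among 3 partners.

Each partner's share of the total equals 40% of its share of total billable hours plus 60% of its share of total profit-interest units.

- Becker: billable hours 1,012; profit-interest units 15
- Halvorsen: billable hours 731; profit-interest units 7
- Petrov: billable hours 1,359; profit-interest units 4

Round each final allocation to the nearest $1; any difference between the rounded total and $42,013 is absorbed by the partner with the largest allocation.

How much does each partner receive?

Becker: $20,025 | Halvorsen: $10,747 | Petrov: $11,241

Billable hours total 3,102; profit-interest units total 26.
Composite weights (40% billable hours + 60% profit-interest units): Becker 0.4767; Halvorsen 0.2558; Petrov 0.2675.
Proportional shares: Becker 20,025.51; Halvorsen 10,746.93; Petrov 11,240.56.
After rounding ($1): Becker $20,026; Halvorsen $10,747; Petrov $11,241. Sum = $42,014.
Difference $42,013 − $42,014 = −$1 applied to largest allocation (Becker): Becker becomes $20,025.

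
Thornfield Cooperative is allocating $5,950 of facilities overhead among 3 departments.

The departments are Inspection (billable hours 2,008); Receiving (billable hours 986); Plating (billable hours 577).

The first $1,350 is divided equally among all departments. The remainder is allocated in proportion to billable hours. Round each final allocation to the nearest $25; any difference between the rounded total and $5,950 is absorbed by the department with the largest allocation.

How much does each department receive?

Equal tier: $1,350 ÷ 3 = $450 apiece.
Remainder $4,600 by billable hours (total 3,571): Inspection 2,586.61 → $2,575; Receiving 1,270.12 → $1,275; Plating 743.27 → $750.
Totals: Inspection $450 + $2,575 = $3,025; Receiving $450 + $1,275 = $1,725; Plating $450 + $750 = $1,200.

Inspection: $3,025 | Receiving: $1,725 | Plating: $1,200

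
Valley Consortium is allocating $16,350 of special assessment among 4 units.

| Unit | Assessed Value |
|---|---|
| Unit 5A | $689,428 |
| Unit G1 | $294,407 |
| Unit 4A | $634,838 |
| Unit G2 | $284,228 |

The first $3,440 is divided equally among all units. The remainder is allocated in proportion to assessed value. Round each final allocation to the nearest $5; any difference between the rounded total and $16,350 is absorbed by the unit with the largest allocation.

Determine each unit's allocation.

First tranche $3,440 split equally: $860 each.
Remainder $12,910 by assessed value (total 1,902,901): Unit 5A 4,677.34 → $4,675; Unit G1 1,997.37 → $1,995; Unit 4A 4,306.98 → $4,305; Unit G2 1,928.31 → $1,930.
Rounding difference +$5 on remainder applied to Unit 5A.
Totals: Unit 5A $860 + $4,680 = $5,540; Unit G1 $860 + $1,995 = $2,855; Unit 4A $860 + $4,305 = $5,165; Unit G2 $860 + $1,930 = $2,790.

Unit 5A: $5,540 · Unit G1: $2,855 · Unit 4A: $5,165 · Unit G2: $2,790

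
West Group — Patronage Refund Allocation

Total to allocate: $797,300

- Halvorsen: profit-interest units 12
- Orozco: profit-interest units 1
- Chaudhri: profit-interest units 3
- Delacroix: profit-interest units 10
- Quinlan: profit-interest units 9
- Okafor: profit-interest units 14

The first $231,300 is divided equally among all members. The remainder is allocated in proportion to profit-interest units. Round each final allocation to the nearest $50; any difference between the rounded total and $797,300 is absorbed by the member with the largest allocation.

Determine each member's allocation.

Halvorsen: $177,150 · Orozco: $50,100 · Chaudhri: $73,200 · Delacroix: $154,050 · Quinlan: $142,500 · Okafor: $200,300

$231,300 shared equally gives $38,550 per member.
Remainder $566,000 by profit-interest units (total 49): Halvorsen 138,612.24 → $138,600; Orozco 11,551.02 → $11,550; Chaudhri 34,653.06 → $34,650; Delacroix 115,510.20 → $115,500; Quinlan 103,959.18 → $103,950; Okafor 161,714.29 → $161,700.
Rounding difference +$50 on remainder applied to Okafor.
Totals: Halvorsen $38,550 + $138,600 = $177,150; Orozco $38,550 + $11,550 = $50,100; Chaudhri $38,550 + $34,650 = $73,200; Delacroix $38,550 + $115,500 = $154,050; Quinlan $38,550 + $103,950 = $142,500; Okafor $38,550 + $161,750 = $200,300.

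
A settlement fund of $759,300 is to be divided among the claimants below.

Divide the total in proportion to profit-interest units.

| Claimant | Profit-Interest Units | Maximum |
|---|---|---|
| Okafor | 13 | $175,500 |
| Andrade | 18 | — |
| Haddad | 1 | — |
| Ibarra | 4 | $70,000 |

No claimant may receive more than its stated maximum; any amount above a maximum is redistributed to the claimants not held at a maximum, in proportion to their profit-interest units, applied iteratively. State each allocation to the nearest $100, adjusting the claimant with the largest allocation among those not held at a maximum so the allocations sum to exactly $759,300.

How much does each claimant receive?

Okafor: $175,500 | Andrade: $486,800 | Haddad: $27,000 | Ibarra: $70,000

Total profit-interest units = 36.
Pro-rata shares before constraints: Okafor 274,191.67; Andrade 379,650.00; Haddad 21,091.67; Ibarra 84,366.67.
Capped: Okafor ($175,500), Ibarra ($70,000); balance $513,800 reallocated over remaining profit-interest units 19.
Redistributed shares: Andrade 486,757.89 → $486,800; Haddad 27,042.11 → $27,000.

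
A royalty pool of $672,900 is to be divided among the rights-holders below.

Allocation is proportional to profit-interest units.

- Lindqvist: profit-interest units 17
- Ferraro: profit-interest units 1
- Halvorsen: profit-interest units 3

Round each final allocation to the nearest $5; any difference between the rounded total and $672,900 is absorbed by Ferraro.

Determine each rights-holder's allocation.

Combined profit-interest units = 21.
Pro-rata amounts: Lindqvist 17/21 × $672,900 = 544,728.57; Ferraro 1/21 × $672,900 = 32,042.86; Halvorsen 3/21 × $672,900 = 96,128.57.
Rounded to nearest $5: Lindqvist $544,730; Ferraro $32,045; Halvorsen $96,130. Sum = $672,905.
Difference $672,900 − $672,905 = −$5 applied to Ferraro: Ferraro becomes $32,040.

Lindqvist: $544,730 | Ferraro: $32,040 | Halvorsen: $96,130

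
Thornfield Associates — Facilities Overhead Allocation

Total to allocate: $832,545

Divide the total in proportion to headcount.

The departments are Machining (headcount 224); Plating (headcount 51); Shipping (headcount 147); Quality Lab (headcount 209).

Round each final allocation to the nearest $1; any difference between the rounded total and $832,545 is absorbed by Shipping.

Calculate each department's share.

Machining: $295,547 | Plating: $67,290 | Shipping: $193,952 | Quality Lab: $275,756

Combined headcount = 631.
Unrounded shares: Machining 224/631 × $832,545 = 295,546.88; Plating 51/631 × $832,545 = 67,289.69; Shipping 147/631 × $832,545 = 193,952.64; Quality Lab 209/631 × $832,545 = 275,755.79.
After rounding ($1): Machining $295,547; Plating $67,290; Shipping $193,953; Quality Lab $275,756. Sum = $832,546.
Difference $832,545 − $832,546 = −$1 applied to Shipping: Shipping becomes $193,952.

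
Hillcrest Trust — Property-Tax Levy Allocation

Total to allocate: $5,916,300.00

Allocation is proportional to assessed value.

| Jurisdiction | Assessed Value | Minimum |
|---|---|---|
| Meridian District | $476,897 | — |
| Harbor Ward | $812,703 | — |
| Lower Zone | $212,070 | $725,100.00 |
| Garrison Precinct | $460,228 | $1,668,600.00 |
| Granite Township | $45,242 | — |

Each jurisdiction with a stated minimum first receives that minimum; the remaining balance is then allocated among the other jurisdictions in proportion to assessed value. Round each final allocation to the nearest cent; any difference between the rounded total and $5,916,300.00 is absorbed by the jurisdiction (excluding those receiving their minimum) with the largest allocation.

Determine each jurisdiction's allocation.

Fund the minimums — Lower Zone $725,100.00; Garrison Precinct $1,668,600.00. Balance $3,522,600.00.
Balance split over remaining assessed value 1,334,842: Meridian District 1,258,514.0205 → $1,258,514.02; Harbor Ward 2,144,693.9696 → $2,144,693.97; Granite Township 119,392.0098 → $119,392.01.

Meridian District: $1,258,514.02; Harbor Ward: $2,144,693.97; Lower Zone: $725,100.00; Garrison Precinct: $1,668,600.00; Granite Township: $119,392.01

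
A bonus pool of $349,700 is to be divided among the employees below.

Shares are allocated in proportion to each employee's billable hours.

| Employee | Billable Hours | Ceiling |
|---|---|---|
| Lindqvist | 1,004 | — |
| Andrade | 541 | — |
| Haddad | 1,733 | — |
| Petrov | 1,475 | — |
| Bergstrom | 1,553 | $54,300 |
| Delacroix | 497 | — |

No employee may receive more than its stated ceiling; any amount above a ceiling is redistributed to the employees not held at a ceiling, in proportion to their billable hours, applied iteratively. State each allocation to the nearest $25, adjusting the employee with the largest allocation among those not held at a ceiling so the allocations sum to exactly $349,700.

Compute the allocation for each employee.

Lindqvist: $56,500 | Andrade: $30,450 | Haddad: $97,475 | Petrov: $83,000 | Bergstrom: $54,300 | Delacroix: $27,975

Sum of billable hours: 6,803.
Unconstrained shares: Lindqvist 51,609.41; Andrade 27,809.45; Haddad 89,082.77; Petrov 75,820.59; Bergstrom 79,830.09; Delacroix 25,547.68.
Held at cap: Bergstrom ($54,300); residual $295,400 reallocated over remaining billable hours 5,250.
Shares after redistribution: Lindqvist 56,491.73 → $56,500; Andrade 30,440.27 → $30,450; Haddad 97,510.13 → $97,500; Petrov 82,993.33 → $83,000; Delacroix 27,964.53 → $27,975.
Rounding difference −$25 applied to Haddad → $97,475.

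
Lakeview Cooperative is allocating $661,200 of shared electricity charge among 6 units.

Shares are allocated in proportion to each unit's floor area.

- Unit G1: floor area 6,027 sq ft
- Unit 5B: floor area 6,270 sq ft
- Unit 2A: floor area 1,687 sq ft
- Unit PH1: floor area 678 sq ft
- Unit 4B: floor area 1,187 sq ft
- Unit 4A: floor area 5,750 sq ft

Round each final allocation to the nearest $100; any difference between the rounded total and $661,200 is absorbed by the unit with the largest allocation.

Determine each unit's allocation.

Unit G1: $184,500; Unit 5B: $192,000; Unit 2A: $51,600; Unit PH1: $20,800; Unit 4B: $36,300; Unit 4A: $176,000

Floor area total: 21,599.
Unrounded shares: Unit G1 6,027/21,599 × $661,200 = 184,501.71; Unit 5B 6,270/21,599 × $661,200 = 191,940.55; Unit 2A 1,687/21,599 × $661,200 = 51,643.34; Unit PH1 678/21,599 × $661,200 = 20,755.29; Unit 4B 1,187/21,599 × $661,200 = 36,337.07; Unit 4A 5,750/21,599 × $661,200 = 176,022.04.
After rounding ($100): Unit G1 $184,500; Unit 5B $191,900; Unit 2A $51,600; Unit PH1 $20,800; Unit 4B $36,300; Unit 4A $176,000. Sum = $661,100.
Difference $661,200 − $661,100 = +$100 applied to largest allocation (Unit 5B): Unit 5B becomes $192,000.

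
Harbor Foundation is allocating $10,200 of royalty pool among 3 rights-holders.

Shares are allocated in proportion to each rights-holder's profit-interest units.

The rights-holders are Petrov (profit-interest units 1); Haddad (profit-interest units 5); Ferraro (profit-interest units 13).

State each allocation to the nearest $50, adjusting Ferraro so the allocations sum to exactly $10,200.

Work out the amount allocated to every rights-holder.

Petrov: $550 | Haddad: $2,700 | Ferraro: $6,950

Sum of profit-interest units: 19.
Unrounded shares: Petrov 1/19 × $10,200 = 536.84; Haddad 5/19 × $10,200 = 2,684.21; Ferraro 13/19 × $10,200 = 6,978.95.
After rounding ($50): Petrov $550; Haddad $2,700; Ferraro $7,000. Sum = $10,250.
Difference $10,200 − $10,250 = −$50 applied to Ferraro: Ferraro becomes $6,950.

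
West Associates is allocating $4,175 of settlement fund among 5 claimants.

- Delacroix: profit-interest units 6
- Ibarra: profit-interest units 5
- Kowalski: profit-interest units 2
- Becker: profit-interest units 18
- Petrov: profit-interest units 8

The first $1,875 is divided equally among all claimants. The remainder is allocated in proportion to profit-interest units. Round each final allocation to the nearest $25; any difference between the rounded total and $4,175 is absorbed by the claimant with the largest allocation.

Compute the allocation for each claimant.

First tranche $1,875 split equally: $375 each.
Remainder $2,300 by profit-interest units (total 39): Delacroix 353.85 → $350; Ibarra 294.87 → $300; Kowalski 117.95 → $125; Becker 1,061.54 → $1,050; Petrov 471.79 → $475.
Totals: Delacroix $375 + $350 = $725; Ibarra $375 + $300 = $675; Kowalski $375 + $125 = $500; Becker $375 + $1,050 = $1,425; Petrov $375 + $475 = $850.

Delacroix: $725 | Ibarra: $675 | Kowalski: $500 | Becker: $1,425 | Petrov: $850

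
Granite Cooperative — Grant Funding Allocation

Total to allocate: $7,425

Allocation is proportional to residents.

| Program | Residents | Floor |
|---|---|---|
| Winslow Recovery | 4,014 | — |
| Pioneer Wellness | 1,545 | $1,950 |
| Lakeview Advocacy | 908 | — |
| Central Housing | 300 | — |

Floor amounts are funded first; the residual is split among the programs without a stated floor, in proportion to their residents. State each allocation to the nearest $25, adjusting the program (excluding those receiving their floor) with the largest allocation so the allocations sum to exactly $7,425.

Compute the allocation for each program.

Guaranteed amounts: Pioneer Wellness $1,950. Balance $5,475.
Balance split over remaining residents 5,222: Winslow Recovery 4,208.47 → $4,200; Lakeview Advocacy 951.99 → $950; Central Housing 314.53 → $325.

Winslow Recovery: $4,200; Pioneer Wellness: $1,950; Lakeview Advocacy: $950; Central Housing: $325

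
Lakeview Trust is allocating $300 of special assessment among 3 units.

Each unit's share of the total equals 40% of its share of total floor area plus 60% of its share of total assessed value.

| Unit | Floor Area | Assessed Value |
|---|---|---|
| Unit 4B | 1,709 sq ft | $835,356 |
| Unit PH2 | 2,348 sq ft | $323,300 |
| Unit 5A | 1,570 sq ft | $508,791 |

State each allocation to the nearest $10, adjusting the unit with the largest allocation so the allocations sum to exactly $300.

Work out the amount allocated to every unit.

Totals — floor area 5,627, assessed value 1,667,447.
Blended shares (40% floor area + 60% assessed value): Unit 4B 0.4221; Unit PH2 0.2832; Unit 5A 0.2947.
Raw shares: Unit 4B 126.62; Unit PH2 84.97; Unit 5A 88.41.
After rounding ($10): Unit 4B $130; Unit PH2 $80; Unit 5A $90. Sum = $300.
Rounded total matches; no reconciliation needed.

Unit 4B: $130; Unit PH2: $80; Unit 5A: $90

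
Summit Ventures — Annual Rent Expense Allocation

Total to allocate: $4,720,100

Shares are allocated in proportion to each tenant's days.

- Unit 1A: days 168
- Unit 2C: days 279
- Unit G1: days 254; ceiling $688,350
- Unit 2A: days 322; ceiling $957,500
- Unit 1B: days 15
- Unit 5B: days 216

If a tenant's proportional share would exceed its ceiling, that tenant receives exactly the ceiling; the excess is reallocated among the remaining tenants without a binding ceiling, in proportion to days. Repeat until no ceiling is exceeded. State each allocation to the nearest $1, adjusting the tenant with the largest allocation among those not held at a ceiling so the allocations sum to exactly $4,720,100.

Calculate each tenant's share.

Sum of days: 1,254.
Proportional shares (ignoring caps): Unit 1A 632,357.89; Unit 2C 1,050,165.79; Unit G1 956,064.91; Unit 2A 1,212,019.30; Unit 1B 56,460.53; Unit 5B 813,031.58.
Held at cap: Unit G1 ($688,350), Unit 2A ($957,500); balance $3,074,250 reallocated over remaining days 678.
Remaining shares: Unit 1A 761,761.06 → $761,761; Unit 2C 1,265,067.48 → $1,265,067; Unit 1B 68,014.38 → $68,014; Unit 5B 979,407.08 → $979,407.
Rounding difference +$1 applied to Unit 2C → $1,265,068.

Unit 1A: $761,761 | Unit 2C: $1,265,068 | Unit G1: $688,350 | Unit 2A: $957,500 | Unit 1B: $68,014 | Unit 5B: $979,407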